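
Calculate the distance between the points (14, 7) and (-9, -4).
Using the distance formula: d = sqrt((x₂-x₁)² + (y₂-y₁)²)
dx = (-9) - 14 = -23
dy = (-4) - 7 = -11
d = sqrt((-23)² + (-11)²) = sqrt(529 + 121) = sqrt(650) = 25.50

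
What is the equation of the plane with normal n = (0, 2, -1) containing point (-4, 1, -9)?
d = n·P = (0)(-4) + (2)(1) + (-1)(-9) = 11
Plane: 2y - z = 11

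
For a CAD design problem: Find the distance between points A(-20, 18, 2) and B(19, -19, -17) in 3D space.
d = √[(39)² + (-37)² + (-19)²] = √3251 = 57.02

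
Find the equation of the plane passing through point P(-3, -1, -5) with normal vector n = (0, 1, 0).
d = n·P = (0)(-3) + (1)(-1) + (0)(-5) = -1
Plane: y = -1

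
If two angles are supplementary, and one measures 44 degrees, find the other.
Supplementary angles sum to 180 degrees.
Other angle = 180 - 44
Other angle = 136 degrees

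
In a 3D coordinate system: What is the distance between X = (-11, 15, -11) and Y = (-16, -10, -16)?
d = √[(-5)² + (-25)² + (-5)²] = √675 = 25.98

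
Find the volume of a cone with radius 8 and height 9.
Volume = (1/3) * pi * r² * h
Volume = (1/3) * pi * 8² * 9
Volume = (1/3) * pi * 64 * 9
Volume = (1/3) * pi * 576
Volume = 603.19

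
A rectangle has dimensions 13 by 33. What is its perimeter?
Perimeter = 2 * (length + width)
Perimeter = 2 * (13 + 33)
Perimeter = 2 * 46
Perimeter = 92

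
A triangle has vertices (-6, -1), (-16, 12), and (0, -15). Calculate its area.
Using the coordinate formula: Area = (1/2)|x₁(y₂-y₃) + x₂(y₃-y₁) + x₃(y₁-y₂)|
Area = (1/2)|(-6)(12-(-15)) + (-16)((-15)-(-1)) + 0((-1)-12)|
Area = (1/2)|(-6)*27 + (-16)*(-14) + 0*(-13)|
Area = (1/2)|(-162) + 224 + 0|
Area = (1/2)*62 = 31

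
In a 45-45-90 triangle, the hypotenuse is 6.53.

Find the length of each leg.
In a 45-45-90 triangle, hypotenuse = leg·√2  →  leg = hypotenuse/√2
leg = 6.53/√2 = 4.617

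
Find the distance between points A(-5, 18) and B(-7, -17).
Using the distance formula: d = sqrt((x₂-x₁)² + (y₂-y₁)²)
dx = (-7) - (-5) = -2
dy = (-17) - 18 = -35
d = sqrt((-2)² + (-35)²) = sqrt(4 + 1225) = sqrt(1229) = 35.06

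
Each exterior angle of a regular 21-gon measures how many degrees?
Exterior angle of a regular n-gon = 360/n
Exterior angle = 360/21
Exterior angle = 17.14 degrees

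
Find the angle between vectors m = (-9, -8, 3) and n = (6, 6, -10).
m·n = -132, |m|² = 154, |n|² = 172
cos θ = -132/√26488 ≈ -0.8111
θ ≈ 144.2°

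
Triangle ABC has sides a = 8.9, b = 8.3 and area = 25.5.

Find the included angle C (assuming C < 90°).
Area = ½ab·sin(C)  →  sin(C) = 2·Area/(ab)
sin(C) = 2·25.5/(8.9·8.3) = 0.690402
C = arcsin(0.690402) = 43.66°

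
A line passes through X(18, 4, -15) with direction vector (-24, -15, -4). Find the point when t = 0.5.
P(0.5) = (18 + (-24)(0.5), 4 + (-15)(0.5), -15 + (-4)(0.5)) = (6, -3.5, -17)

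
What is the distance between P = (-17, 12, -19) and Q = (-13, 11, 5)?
d = √[(4)² + (-1)² + (24)²] = √593 = 24.35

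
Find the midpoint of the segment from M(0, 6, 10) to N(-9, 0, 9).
Midpoint = ((0-9)/2, (6+0)/2, (10+9)/2) = (-4.5, 3, 9.5)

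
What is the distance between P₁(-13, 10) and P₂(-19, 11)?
Using the distance formula: d = sqrt((x₂-x₁)² + (y₂-y₁)²)
dx = (-19) - (-13) = -6
dy = 11 - 10 = 1
d = sqrt((-6)² + 1²) = sqrt(36 + 1) = sqrt(37) = 6.08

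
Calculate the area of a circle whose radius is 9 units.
Area = pi * r²
Area = pi * 9²
Area = pi * 81
Area = 254.47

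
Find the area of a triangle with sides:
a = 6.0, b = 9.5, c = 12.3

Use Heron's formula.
s = (a+b+c)/2 = (6.0+9.5+12.3)/2 = 13.9
A = √(s(s-a)(s-b)(s-c)) = √(13.9·7.9·4.4·1.6)
A = √773.062 = 27.8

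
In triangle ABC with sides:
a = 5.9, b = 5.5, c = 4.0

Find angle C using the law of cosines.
cos(C) = (a² + b² - c²)/(2ab)
cos(C) = (5.9² + 5.5² - 4.0²)/(2·5.9·5.5) = 49.06/64.9 = 0.755932
C = arccos(0.755932) = 40.89°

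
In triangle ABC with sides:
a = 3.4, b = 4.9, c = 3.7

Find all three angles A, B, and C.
By the law of cosines:
cos(A) = (b² + c² - a²)/(2bc) = 0.720905  →  A = 43.87°
cos(B) = (a² + c² - b²)/(2ac) = 0.049285  →  B = 87.18°
cos(C) = (a² + b² - c²)/(2ab) = 0.656663  →  C = 48.95°
Check: A + B + C = 180.0° ✓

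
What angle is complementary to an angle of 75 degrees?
Complementary angles sum to 90 degrees.
Other angle = 90 - 75
Other angle = 15 degrees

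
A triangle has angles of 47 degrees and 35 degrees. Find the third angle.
Sum of angles in a triangle = 180 degrees
Third angle = 180 - 47 - 35
Third angle = 98 degrees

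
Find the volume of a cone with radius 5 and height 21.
Volume = (1/3) * pi * r² * h
Volume = (1/3) * pi * 5² * 21
Volume = (1/3) * pi * 25 * 21
Volume = (1/3) * pi * 525
Volume = 549.78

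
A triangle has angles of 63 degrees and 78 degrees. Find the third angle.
Sum of angles in a triangle = 180 degrees
Third angle = 180 - 63 - 78
Third angle = 39 degrees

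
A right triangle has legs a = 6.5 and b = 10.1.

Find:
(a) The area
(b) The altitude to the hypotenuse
(a) Area = ½ab = ½·6.5·10.1 = 32.825
(b) Hypotenuse c = √(6.5² + 10.1²) = √144.26 = 12.0108
    Area = ½·c·h_c  →  h_c = 2·Area/c = 2·32.825/12.0108 = 5.466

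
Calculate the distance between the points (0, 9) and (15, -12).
Using the distance formula: d = sqrt((x₂-x₁)² + (y₂-y₁)²)
dx = 15 - 0 = 15
dy = (-12) - 9 = -21
d = sqrt(15² + (-21)²) = sqrt(225 + 441) = sqrt(666) = 25.81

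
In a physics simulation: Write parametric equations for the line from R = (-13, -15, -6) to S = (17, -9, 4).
Direction vector d = S - R = (30, 6, 10)
x = -13 + 30t, y = -15 + 6t, z = -6 + 10t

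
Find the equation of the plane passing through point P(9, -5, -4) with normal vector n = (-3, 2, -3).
d = n·P = (-3)(9) + (2)(-5) + (-3)(-4) = -25
Plane: -3x + 2y - 3z = -25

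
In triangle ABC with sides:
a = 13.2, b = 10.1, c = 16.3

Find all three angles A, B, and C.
By the law of cosines:
cos(A) = (b² + c² - a²)/(2bc) = 0.587560  →  A = 54.02°
cos(B) = (a² + c² - b²)/(2ac) = 0.785276  →  B = 38.25°
cos(C) = (a² + b² - c²)/(2ab) = 0.039604  →  C = 87.73°
Check: A + B + C = 180.0° ✓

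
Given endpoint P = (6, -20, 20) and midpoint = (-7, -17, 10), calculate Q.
Q = (2×(-7) - 6, 2×(-17) - (-20), 2×10 - 20) = (-20, -14, 0)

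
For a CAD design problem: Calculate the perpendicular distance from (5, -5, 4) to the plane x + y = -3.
d = |1(5) + 1(-5) + 0(4) - (-3)| / √(1² + 1² + 0²) = 3/√2 = 2.121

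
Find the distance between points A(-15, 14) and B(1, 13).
Using the distance formula: d = sqrt((x₂-x₁)² + (y₂-y₁)²)
dx = 1 - (-15) = 16
dy = 13 - 14 = -1
d = sqrt(16² + (-1)²) = sqrt(256 + 1) = sqrt(257) = 16.03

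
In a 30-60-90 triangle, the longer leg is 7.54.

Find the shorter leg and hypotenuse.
In a 30-60-90 triangle, sides are in ratio 1 : √3 : 2.
Long leg = short leg·√3  →  short leg = 7.54/√3 = 4.353
Hypotenuse = 2·(short leg) = 2·7.54/√3 = 8.706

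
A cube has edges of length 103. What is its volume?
Volume = s³
Volume = 103³
Volume = 1092727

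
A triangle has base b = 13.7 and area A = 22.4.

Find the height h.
A = ½bh  →  h = 2A/b
h = 2·22.4/13.7 = 3.27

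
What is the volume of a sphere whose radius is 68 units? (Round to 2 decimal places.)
Volume = (4/3) * pi * r³
Volume = (4/3) * pi * 68³
Volume = (4/3) * pi * 314432
Volume = 1317089.68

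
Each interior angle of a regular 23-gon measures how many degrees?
Interior angle of a regular n-gon = (n-2)*180/n
Interior angle = (23-2)*180/23
Interior angle = 21*180/23
Interior angle = 3780/23
Interior angle = 164.35 degrees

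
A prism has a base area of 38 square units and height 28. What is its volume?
Volume = base area * height
Volume = 38 * 28
Volume = 1064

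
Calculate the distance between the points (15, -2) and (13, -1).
Using the distance formula: d = sqrt((x₂-x₁)² + (y₂-y₁)²)
dx = 13 - 15 = -2
dy = (-1) - (-2) = 1
d = sqrt((-2)² + 1²) = sqrt(4 + 1) = sqrt(5) = 2.24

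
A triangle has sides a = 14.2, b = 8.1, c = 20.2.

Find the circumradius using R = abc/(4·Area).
s = (a+b+c)/2 = 21.25
Area = √(s(s-a)(s-b)(s-c)) = √(21.25·7.05·13.15·1.05) = 45.4812
R = abc/(4·Area) = (14.2·8.1·20.2)/(4·45.4812) = 2323.404/181.9248 = 12.77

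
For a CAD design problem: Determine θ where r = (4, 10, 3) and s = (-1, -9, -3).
r·s = -103, |r|² = 125, |s|² = 91
cos θ = -103/√11375 ≈ -0.9657
θ ≈ 165.0°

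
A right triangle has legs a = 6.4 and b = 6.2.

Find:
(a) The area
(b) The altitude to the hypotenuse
(a) Area = ½ab = ½·6.4·6.2 = 19.84
(b) Hypotenuse c = √(6.4² + 6.2²) = √79.4 = 8.91067
    Area = ½·c·h_c  →  h_c = 2·Area/c = 2·19.84/8.91067 = 4.453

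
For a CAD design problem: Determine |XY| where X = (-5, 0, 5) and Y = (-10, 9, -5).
d = √[(-5)² + (9)² + (-10)²] = √206 = 14.35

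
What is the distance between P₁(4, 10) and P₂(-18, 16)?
Using the distance formula: d = sqrt((x₂-x₁)² + (y₂-y₁)²)
dx = (-18) - 4 = -22
dy = 16 - 10 = 6
d = sqrt((-22)² + 6²) = sqrt(484 + 36) = sqrt(520) = 22.80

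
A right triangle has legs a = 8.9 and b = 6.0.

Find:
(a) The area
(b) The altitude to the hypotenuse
(a) Area = ½ab = ½·8.9·6.0 = 26.7
(b) Hypotenuse c = √(8.9² + 6.0²) = √115.21 = 10.7336
    Area = ½·c·h_c  →  h_c = 2·Area/c = 2·26.7/10.7336 = 4.975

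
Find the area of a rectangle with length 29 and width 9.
Area = length * width
Area = 29 * 9
Area = 261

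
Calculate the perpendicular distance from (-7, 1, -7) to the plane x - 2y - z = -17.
d = |1(-7) + (-2)(1) + (-1)(-7) - (-17)| / √(1² + (-2)² + (-1)²) = 15/√6 = 6.124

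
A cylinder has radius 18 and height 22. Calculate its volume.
Volume = pi * r² * h
Volume = pi * 18² * 22
Volume = pi * 324 * 22
Volume = pi * 7128
Volume = 22393.27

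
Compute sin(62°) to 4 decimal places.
sin(62 degrees) = 0.8829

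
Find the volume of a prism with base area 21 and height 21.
Volume = base area * height
Volume = 21 * 21
Volume = 441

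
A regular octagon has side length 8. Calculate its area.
For a regular 8-gon with side length s = 8:
Apothem a = s / (2*tan(pi/8)) = 8 / (2*tan(pi/8)) ≈ 9.6569
Perimeter P = 8 * 8 = 64
Area = (1/2) * P * a = (1/2) * 64 * 9.6569 = 309.02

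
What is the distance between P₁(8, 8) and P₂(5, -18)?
Using the distance formula: d = sqrt((x₂-x₁)² + (y₂-y₁)²)
dx = 5 - 8 = -3
dy = (-18) - 8 = -26
d = sqrt((-3)² + (-26)²) = sqrt(9 + 676) = sqrt(685) = 26.17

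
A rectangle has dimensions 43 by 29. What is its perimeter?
Perimeter = 2 * (length + width)
Perimeter = 2 * (43 + 29)
Perimeter = 2 * 72
Perimeter = 144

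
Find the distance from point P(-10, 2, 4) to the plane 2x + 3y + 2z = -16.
d = |2(-10) + 3(2) + 2(4) - (-16)| / √(2² + 3² + 2²) = 10/√17 = 2.425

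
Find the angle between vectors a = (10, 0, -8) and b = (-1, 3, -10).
a·b = 70, |a|² = 164, |b|² = 110
cos θ = 70/√18040 ≈ 0.5212
θ ≈ 58.59°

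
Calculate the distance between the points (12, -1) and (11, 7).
Using the distance formula: d = sqrt((x₂-x₁)² + (y₂-y₁)²)
dx = 11 - 12 = -1
dy = 7 - (-1) = 8
d = sqrt((-1)² + 8²) = sqrt(1 + 64) = sqrt(65) = 8.06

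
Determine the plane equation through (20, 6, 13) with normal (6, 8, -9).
d = n·P = (6)(20) + (8)(6) + (-9)(13) = 51
Plane: 6x + 8y - 9z = 51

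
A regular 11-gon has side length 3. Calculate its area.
For a regular 11-gon with side length s = 3:
Apothem a = s / (2*tan(pi/11)) = 3 / (2*tan(pi/11)) ≈ 5.1085
Perimeter P = 11 * 3 = 33
Area = (1/2) * P * a = (1/2) * 33 * 5.1085 = 84.29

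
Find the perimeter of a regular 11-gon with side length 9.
Perimeter = number of sides * side length
Perimeter = 11 * 9
Perimeter = 99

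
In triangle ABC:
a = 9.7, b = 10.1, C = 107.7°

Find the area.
Using A = ½ab·sin(C):
A = ½·9.7·10.1·sin(107.7°) = ½·97.97·0.952661 = 46.67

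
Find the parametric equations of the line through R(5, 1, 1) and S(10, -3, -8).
Direction vector d = S - R = (5, -4, -9)
x = 5 + 5t, y = 1 - 4t, z = 1 - 9t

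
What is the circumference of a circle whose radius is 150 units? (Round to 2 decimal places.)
Circumference = 2 * pi * r
Circumference = 2 * pi * 150
Circumference = 942.48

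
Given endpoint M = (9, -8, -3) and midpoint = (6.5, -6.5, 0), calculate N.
N = (2×6.5 - 9, 2×(-6.5) - (-8), 2×0 - (-3)) = (4, -5, 3)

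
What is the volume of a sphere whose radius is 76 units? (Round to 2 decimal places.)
Volume = (4/3) * pi * r³
Volume = (4/3) * pi * 76³
Volume = (4/3) * pi * 438976
Volume = 1838778.37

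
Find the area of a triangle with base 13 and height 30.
Area = (1/2) * base * height
Area = (1/2) * 13 * 30
Area = 195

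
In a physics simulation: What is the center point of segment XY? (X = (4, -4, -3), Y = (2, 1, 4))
Midpoint = ((4+2)/2, (-4+1)/2, (-3+4)/2) = (3, -1.5, 0.5)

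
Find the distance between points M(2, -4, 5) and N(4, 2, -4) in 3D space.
d = √[(2)² + (6)² + (-9)²] = √121 = 11.0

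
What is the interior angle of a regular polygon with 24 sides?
Interior angle of a regular n-gon = (n-2)*180/n
Interior angle = (24-2)*180/24
Interior angle = 22*180/24
Interior angle = 3960/24
Interior angle = 165 degrees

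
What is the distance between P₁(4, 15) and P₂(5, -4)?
Using the distance formula: d = sqrt((x₂-x₁)² + (y₂-y₁)²)
dx = 5 - 4 = 1
dy = (-4) - 15 = -19
d = sqrt(1² + (-19)²) = sqrt(1 + 361) = sqrt(362) = 19.03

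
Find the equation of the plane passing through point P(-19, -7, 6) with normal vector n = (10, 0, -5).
d = n·P = (10)(-19) + (0)(-7) + (-5)(6) = -220
Plane: 10x - 5z = -220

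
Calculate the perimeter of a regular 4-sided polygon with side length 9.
Perimeter = number of sides * side length
Perimeter = 4 * 9
Perimeter = 36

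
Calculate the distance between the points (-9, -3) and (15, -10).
Using the distance formula: d = sqrt((x₂-x₁)² + (y₂-y₁)²)
dx = 15 - (-9) = 24
dy = (-10) - (-3) = -7
d = sqrt(24² + (-7)²) = sqrt(576 + 49) = sqrt(625) = 25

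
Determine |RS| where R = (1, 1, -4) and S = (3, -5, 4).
d = √[(2)² + (-6)² + (8)²] = √104 = 10.2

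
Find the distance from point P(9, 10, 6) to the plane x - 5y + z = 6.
d = |1(9) + (-5)(10) + 1(6) - (6)| / √(1² + (-5)² + 1²) = 41/√27 = 7.89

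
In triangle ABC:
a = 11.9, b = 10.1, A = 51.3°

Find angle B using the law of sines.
sin(B)/b = sin(A)/a
sin(B) = b·sin(A)/a = 10.1·sin(51.3°)/11.9 = 0.662382
B = arcsin(0.662382) = 41.48°  (b ≤ a, so B ≤ A and the acute solution is unique)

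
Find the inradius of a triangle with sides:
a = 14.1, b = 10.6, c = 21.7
s = (a+b+c)/2 = (14.1+10.6+21.7)/2 = 23.2
Area = √(s(s-a)(s-b)(s-c)) = √(23.2·9.1·12.6·1.5) = 63.1678
r = Area/s = 63.1678/23.2 = 2.723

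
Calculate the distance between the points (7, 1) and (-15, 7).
Using the distance formula: d = sqrt((x₂-x₁)² + (y₂-y₁)²)
dx = (-15) - 7 = -22
dy = 7 - 1 = 6
d = sqrt((-22)² + 6²) = sqrt(484 + 36) = sqrt(520) = 22.80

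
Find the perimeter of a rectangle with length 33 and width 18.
Perimeter = 2 * (length + width)
Perimeter = 2 * (33 + 18)
Perimeter = 2 * 51
Perimeter = 102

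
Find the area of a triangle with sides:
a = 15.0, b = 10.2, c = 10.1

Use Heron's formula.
s = (a+b+c)/2 = (15.0+10.2+10.1)/2 = 17.65
A = √(s(s-a)(s-b)(s-c)) = √(17.65·2.65·7.45·7.55)
A = √2630.84 = 51.29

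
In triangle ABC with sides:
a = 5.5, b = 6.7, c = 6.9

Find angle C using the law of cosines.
cos(C) = (a² + b² - c²)/(2ab)
cos(C) = (5.5² + 6.7² - 6.9²)/(2·5.5·6.7) = 27.53/73.7 = 0.373541
C = arccos(0.373541) = 68.07°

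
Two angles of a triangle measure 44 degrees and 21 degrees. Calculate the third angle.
Sum of angles in a triangle = 180 degrees
Third angle = 180 - 44 - 21
Third angle = 115 degrees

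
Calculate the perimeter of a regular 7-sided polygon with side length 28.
Perimeter = number of sides * side length
Perimeter = 7 * 28
Perimeter = 196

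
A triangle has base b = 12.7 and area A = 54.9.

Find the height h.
A = ½bh  →  h = 2A/b
h = 2·54.9/12.7 = 8.646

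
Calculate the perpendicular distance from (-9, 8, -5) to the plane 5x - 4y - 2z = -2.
d = |5(-9) + (-4)(8) + (-2)(-5) - (-2)| / √(5² + (-4)² + (-2)²) = 65/√45 = 9.69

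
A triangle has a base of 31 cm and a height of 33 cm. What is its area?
Area = (1/2) * base * height
Area = (1/2) * 31 * 33
Area = 511.50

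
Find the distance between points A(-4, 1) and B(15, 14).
Using the distance formula: d = sqrt((x₂-x₁)² + (y₂-y₁)²)
dx = 15 - (-4) = 19
dy = 14 - 1 = 13
d = sqrt(19² + 13²) = sqrt(361 + 169) = sqrt(530) = 23.02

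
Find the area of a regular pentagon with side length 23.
For a regular 5-gon with side length s = 23:
Apothem a = s / (2*tan(pi/5)) = 23 / (2*tan(pi/5)) ≈ 15.8284
Perimeter P = 5 * 23 = 115
Area = (1/2) * P * a = (1/2) * 115 * 15.8284 = 910.13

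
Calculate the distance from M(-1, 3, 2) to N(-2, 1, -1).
d = √[(-1)² + (-2)² + (-3)²] = √14 = 3.742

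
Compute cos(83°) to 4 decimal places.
cos(83 degrees) = 0.1219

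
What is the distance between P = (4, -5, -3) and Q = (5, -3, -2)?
d = √[(1)² + (2)² + (1)²] = √6 = 2.449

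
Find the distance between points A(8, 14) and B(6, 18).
Using the distance formula: d = sqrt((x₂-x₁)² + (y₂-y₁)²)
dx = 6 - 8 = -2
dy = 18 - 14 = 4
d = sqrt((-2)² + 4²) = sqrt(4 + 16) = sqrt(20) = 4.47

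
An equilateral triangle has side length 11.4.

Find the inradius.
For an equilateral triangle, r = s/(2√3) where s is the side.
r = 11.4/(2√3) = 11.4/3.464102 = 3.291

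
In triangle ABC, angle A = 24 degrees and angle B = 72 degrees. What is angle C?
Sum of angles in a triangle = 180 degrees
Third angle = 180 - 24 - 72
Third angle = 84 degrees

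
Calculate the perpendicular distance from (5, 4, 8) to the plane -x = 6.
d = |(-1)(5) + 0(4) + 0(8) - (6)| / √((-1)² + 0² + 0²) = 11/√1 = 11.0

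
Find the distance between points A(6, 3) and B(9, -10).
Using the distance formula: d = sqrt((x₂-x₁)² + (y₂-y₁)²)
dx = 9 - 6 = 3
dy = (-10) - 3 = -13
d = sqrt(3² + (-13)²) = sqrt(9 + 169) = sqrt(178) = 13.34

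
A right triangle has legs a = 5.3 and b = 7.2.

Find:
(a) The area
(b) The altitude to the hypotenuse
(a) Area = ½ab = ½·5.3·7.2 = 19.08
(b) Hypotenuse c = √(5.3² + 7.2²) = √79.93 = 8.94036
    Area = ½·c·h_c  →  h_c = 2·Area/c = 2·19.08/8.94036 = 4.268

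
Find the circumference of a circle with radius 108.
Circumference = 2 * pi * r
Circumference = 2 * pi * 108
Circumference = 678.58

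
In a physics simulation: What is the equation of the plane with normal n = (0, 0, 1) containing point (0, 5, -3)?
d = n·P = (0)(0) + (0)(5) + (1)(-3) = -3
Plane: z = -3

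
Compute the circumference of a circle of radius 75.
Circumference = 2 * pi * r
Circumference = 2 * pi * 75
Circumference = 471.24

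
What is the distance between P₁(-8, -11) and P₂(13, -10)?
Using the distance formula: d = sqrt((x₂-x₁)² + (y₂-y₁)²)
dx = 13 - (-8) = 21
dy = (-10) - (-11) = 1
d = sqrt(21² + 1²) = sqrt(441 + 1) = sqrt(442) = 21.02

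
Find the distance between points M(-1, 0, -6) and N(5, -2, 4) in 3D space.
d = √[(6)² + (-2)² + (10)²] = √140 = 11.83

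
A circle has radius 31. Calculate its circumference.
Circumference = 2 * pi * r
Circumference = 2 * pi * 31
Circumference = 194.78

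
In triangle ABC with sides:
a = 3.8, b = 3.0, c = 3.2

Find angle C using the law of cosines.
cos(C) = (a² + b² - c²)/(2ab)
cos(C) = (3.8² + 3.0² - 3.2²)/(2·3.8·3.0) = 13.2/22.8 = 0.578947
C = arccos(0.578947) = 54.62°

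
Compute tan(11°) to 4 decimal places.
tan(11 degrees) = 0.1944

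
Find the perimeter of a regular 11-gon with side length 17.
Perimeter = number of sides * side length
Perimeter = 11 * 17
Perimeter = 187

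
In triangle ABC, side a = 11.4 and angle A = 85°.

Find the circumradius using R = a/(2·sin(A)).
R = a/(2·sin(A)) = 11.4/(2·sin(85°))
R = 11.4/(2·0.996195) = 11.4/1.992389 = 5.722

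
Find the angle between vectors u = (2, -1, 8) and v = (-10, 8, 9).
u·v = 44, |u|² = 69, |v|² = 245
cos θ = 44/√16905 ≈ 0.3384
θ ≈ 70.22°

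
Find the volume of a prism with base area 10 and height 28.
Volume = base area * height
Volume = 10 * 28
Volume = 280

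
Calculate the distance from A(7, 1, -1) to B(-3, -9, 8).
d = √[(-10)² + (-10)² + (9)²] = √281 = 16.76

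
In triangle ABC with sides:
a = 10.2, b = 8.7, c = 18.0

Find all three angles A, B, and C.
By the law of cosines:
cos(A) = (b² + c² - a²)/(2bc) = 0.943966  →  A = 19.27°
cos(B) = (a² + c² - b²)/(2ac) = 0.959559  →  B = 16.35°
cos(C) = (a² + b² - c²)/(2ab) = -0.812880  →  C = 144.4°
Check: A + B + C = 180.0° ✓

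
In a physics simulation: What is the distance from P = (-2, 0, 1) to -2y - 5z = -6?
d = |0(-2) + (-2)(0) + (-5)(1) - (-6)| / √(0² + (-2)² + (-5)²) = 1/√29 = 0.1857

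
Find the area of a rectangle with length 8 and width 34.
Area = length * width
Area = 8 * 34
Area = 272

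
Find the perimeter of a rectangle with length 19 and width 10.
Perimeter = 2 * (length + width)
Perimeter = 2 * (19 + 10)
Perimeter = 2 * 29
Perimeter = 58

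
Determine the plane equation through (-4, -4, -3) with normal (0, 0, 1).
d = n·P = (0)(-4) + (0)(-4) + (1)(-3) = -3
Plane: z = -3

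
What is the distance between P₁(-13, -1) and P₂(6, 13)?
Using the distance formula: d = sqrt((x₂-x₁)² + (y₂-y₁)²)
dx = 6 - (-13) = 19
dy = 13 - (-1) = 14
d = sqrt(19² + 14²) = sqrt(361 + 196) = sqrt(557) = 23.60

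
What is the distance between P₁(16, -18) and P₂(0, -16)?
Using the distance formula: d = sqrt((x₂-x₁)² + (y₂-y₁)²)
dx = 0 - 16 = -16
dy = (-16) - (-18) = 2
d = sqrt((-16)² + 2²) = sqrt(256 + 4) = sqrt(260) = 16.12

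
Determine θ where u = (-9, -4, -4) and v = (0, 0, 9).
u·v = -36, |u|² = 113, |v|² = 81
cos θ = -36/√9153 ≈ -0.3763
θ ≈ 112.1°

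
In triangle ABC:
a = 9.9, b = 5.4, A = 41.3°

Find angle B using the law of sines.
sin(B)/b = sin(A)/a
sin(B) = b·sin(A)/a = 5.4·sin(41.3°)/9.9 = 0.360001
B = arcsin(0.360001) = 21.1°  (b ≤ a, so B ≤ A and the acute solution is unique)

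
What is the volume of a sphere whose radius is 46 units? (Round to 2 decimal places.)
Volume = (4/3) * pi * r³
Volume = (4/3) * pi * 46³
Volume = (4/3) * pi * 97336
Volume = 407720.08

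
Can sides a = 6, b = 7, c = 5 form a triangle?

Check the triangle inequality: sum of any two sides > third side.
Yes, triangle inequality satisfied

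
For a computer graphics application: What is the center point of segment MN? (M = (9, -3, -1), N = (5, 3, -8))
Midpoint = ((9+5)/2, (-3+3)/2, (-1-8)/2) = (7, 0, -4.5)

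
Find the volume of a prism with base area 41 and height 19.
Volume = base area * height
Volume = 41 * 19
Volume = 779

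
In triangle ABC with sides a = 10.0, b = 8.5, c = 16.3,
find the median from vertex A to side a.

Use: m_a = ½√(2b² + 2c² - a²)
m_a = ½√(2·8.5² + 2·16.3² - 10.0²)
m_a = ½√(144.5 + 531.38 - 100) = ½√575.88 = 12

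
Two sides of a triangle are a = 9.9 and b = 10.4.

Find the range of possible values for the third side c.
By the triangle inequality: |a - b| < c < a + b
|9.9 - 10.4| < c < 9.9 + 10.4
0.5 < c < 20.3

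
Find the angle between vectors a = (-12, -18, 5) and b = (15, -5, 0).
a·b = -90, |a|² = 493, |b|² = 250
cos θ = -90/√123250 ≈ -0.2564
θ ≈ 104.9°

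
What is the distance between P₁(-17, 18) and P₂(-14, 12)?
Using the distance formula: d = sqrt((x₂-x₁)² + (y₂-y₁)²)
dx = (-14) - (-17) = 3
dy = 12 - 18 = -6
d = sqrt(3² + (-6)²) = sqrt(9 + 36) = sqrt(45) = 6.71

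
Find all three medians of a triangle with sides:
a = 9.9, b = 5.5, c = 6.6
Using m_x = ½√(2y² + 2z² - x²):
m_a = ½√(2·5.5² + 2·6.6² - 9.9²) = ½√49.61 = 3.522
m_b = ½√(2·9.9² + 2·6.6² - 5.5²) = ½√252.89 = 7.951
m_c = ½√(2·9.9² + 2·5.5² - 6.6²) = ½√212.96 = 7.297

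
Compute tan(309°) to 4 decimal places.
tan(309 degrees) = -1.2349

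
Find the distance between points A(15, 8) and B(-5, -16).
Using the distance formula: d = sqrt((x₂-x₁)² + (y₂-y₁)²)
dx = (-5) - 15 = -20
dy = (-16) - 8 = -24
d = sqrt((-20)² + (-24)²) = sqrt(400 + 576) = sqrt(976) = 31.24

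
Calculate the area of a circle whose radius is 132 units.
Area = pi * r²
Area = pi * 132²
Area = pi * 17424
Area = 54739.11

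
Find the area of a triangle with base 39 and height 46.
Area = (1/2) * base * height
Area = (1/2) * 39 * 46
Area = 897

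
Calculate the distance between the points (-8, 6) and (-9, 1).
Using the distance formula: d = sqrt((x₂-x₁)² + (y₂-y₁)²)
dx = (-9) - (-8) = -1
dy = 1 - 6 = -5
d = sqrt((-1)² + (-5)²) = sqrt(1 + 25) = sqrt(26) = 5.10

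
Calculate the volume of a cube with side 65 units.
Volume = s³
Volume = 65³
Volume = 274625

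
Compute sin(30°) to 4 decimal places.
sin(30 degrees) = 1/2
Decimal approximation: 0.5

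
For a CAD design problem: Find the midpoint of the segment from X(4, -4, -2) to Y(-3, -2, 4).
Midpoint = ((4-3)/2, (-4-2)/2, (-2+4)/2) = (0.5, -3, 1)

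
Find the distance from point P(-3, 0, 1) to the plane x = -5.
d = |1(-3) + 0(0) + 0(1) - (-5)| / √(1² + 0² + 0²) = 2/√1 = 2.0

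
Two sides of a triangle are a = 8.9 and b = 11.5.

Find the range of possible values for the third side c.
By the triangle inequality: |a - b| < c < a + b
|8.9 - 11.5| < c < 8.9 + 11.5
2.6 < c < 20.4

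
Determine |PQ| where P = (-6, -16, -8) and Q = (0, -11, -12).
d = √[(6)² + (5)² + (-4)²] = √77 = 8.775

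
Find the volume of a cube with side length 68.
Volume = s³
Volume = 68³
Volume = 314432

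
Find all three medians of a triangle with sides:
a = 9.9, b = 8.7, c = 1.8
Using m_x = ½√(2y² + 2z² - x²):
m_a = ½√(2·8.7² + 2·1.8² - 9.9²) = ½√59.85 = 3.868
m_b = ½√(2·9.9² + 2·1.8² - 8.7²) = ½√126.81 = 5.63
m_c = ½√(2·9.9² + 2·8.7² - 1.8²) = ½√344.16 = 9.276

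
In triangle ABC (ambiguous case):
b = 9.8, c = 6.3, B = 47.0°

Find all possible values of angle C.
sin(C)/c = sin(B)/b  →  sin(C) = c·sin(B)/b = 6.3·sin(47.0°)/9.8 = 0.470156
C₁ = arcsin(0.470156) = 28.04°,  C₂ = 180° - C₁ = 151.96°
Check C₂: A = 180° - 47.0° - 151.96° = -18.96° ≤ 0, rejected
C = 28.04° (one solution)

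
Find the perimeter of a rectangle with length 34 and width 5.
Perimeter = 2 * (length + width)
Perimeter = 2 * (34 + 5)
Perimeter = 2 * 39
Perimeter = 78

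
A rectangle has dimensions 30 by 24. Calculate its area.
Area = length * width
Area = 30 * 24
Area = 720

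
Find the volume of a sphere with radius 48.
Volume = (4/3) * pi * r³
Volume = (4/3) * pi * 48³
Volume = (4/3) * pi * 110592
Volume = 463246.69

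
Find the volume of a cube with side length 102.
Volume = s³
Volume = 102³
Volume = 1061208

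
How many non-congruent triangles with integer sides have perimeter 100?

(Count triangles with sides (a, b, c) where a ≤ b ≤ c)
With a ≤ b ≤ c and a + b + c = 100, the triangle inequality a + b > c gives c < 100/2, so c ≤ 49.
Iterate a from 1 to ⌊p/3⌋ = 33; for each a, b ranges from a to ⌊(p−a)/2⌋ with c = p − a − b, keeping only c ≥ b.
Triples: (2, 49, 49), (3, 48, 49), (4, 47, 49), …
Count = 208 triangles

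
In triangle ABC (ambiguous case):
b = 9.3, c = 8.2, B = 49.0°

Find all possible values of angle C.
sin(C)/c = sin(B)/b  →  sin(C) = c·sin(B)/b = 8.2·sin(49.0°)/9.3 = 0.665443
C₁ = arcsin(0.665443) = 41.72°,  C₂ = 180° - C₁ = 138.28°
Check C₂: A = 180° - 49.0° - 138.28° = -7.28° ≤ 0, rejected
C = 41.72° (one solution)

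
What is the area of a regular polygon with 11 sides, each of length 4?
For a regular 11-gon with side length s = 4:
Apothem a = s / (2*tan(pi/11)) = 4 / (2*tan(pi/11)) ≈ 6.8114
Perimeter P = 11 * 4 = 44
Area = (1/2) * P * a = (1/2) * 44 * 6.8114 = 149.85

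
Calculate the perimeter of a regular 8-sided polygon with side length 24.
Perimeter = number of sides * side length
Perimeter = 8 * 24
Perimeter = 192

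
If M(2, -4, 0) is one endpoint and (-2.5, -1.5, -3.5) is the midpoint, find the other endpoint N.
N = (2×(-2.5) - 2, 2×(-1.5) - (-4), 2×(-3.5) - 0) = (-7, 1, -7)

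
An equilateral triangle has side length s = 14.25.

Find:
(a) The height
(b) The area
(a) Height h = s·√3/2 = 14.25·√3/2 = 12.34
(b) Area = (√3/4)·s² = (√3/4)·14.25² = (√3/4)·203.062 = 87.93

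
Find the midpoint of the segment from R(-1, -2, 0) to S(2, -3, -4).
Midpoint = ((-1+2)/2, (-2-3)/2, (0-4)/2) = (0.5, -2.5, -2)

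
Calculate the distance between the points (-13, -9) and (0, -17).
Using the distance formula: d = sqrt((x₂-x₁)² + (y₂-y₁)²)
dx = 0 - (-13) = 13
dy = (-17) - (-9) = -8
d = sqrt(13² + (-8)²) = sqrt(169 + 64) = sqrt(233) = 15.26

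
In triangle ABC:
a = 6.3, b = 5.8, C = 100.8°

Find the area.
Using A = ½ab·sin(C):
A = ½·6.3·5.8·sin(100.8°) = ½·36.54·0.982287 = 17.95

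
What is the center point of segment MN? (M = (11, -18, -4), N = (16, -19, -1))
Midpoint = ((11+16)/2, (-18-19)/2, (-4-1)/2) = (13.5, -18.5, -2.5)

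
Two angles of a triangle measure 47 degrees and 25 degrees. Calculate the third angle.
Sum of angles in a triangle = 180 degrees
Third angle = 180 - 47 - 25
Third angle = 108 degrees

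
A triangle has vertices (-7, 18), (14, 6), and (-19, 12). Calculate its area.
Using the coordinate formula: Area = (1/2)|x₁(y₂-y₃) + x₂(y₃-y₁) + x₃(y₁-y₂)|
Area = (1/2)|(-7)(6-12) + 14(12-18) + (-19)(18-6)|
Area = (1/2)|(-7)*(-6) + 14*(-6) + (-19)*12|
Area = (1/2)|42 + (-84) + (-228)|
Area = (1/2)*270 = 135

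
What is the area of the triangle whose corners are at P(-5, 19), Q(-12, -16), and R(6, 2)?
Using the coordinate formula: Area = (1/2)|x₁(y₂-y₃) + x₂(y₃-y₁) + x₃(y₁-y₂)|
Area = (1/2)|(-5)((-16)-2) + (-12)(2-19) + 6(19-(-16))|
Area = (1/2)|(-5)*(-18) + (-12)*(-17) + 6*35|
Area = (1/2)|90 + 204 + 210|
Area = (1/2)*504 = 252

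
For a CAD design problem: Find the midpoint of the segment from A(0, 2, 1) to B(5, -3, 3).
Midpoint = ((0+5)/2, (2-3)/2, (1+3)/2) = (2.5, -0.5, 2)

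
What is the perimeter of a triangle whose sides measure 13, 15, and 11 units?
Perimeter = sum of all sides
Perimeter = 13 + 15 + 11
Perimeter = 39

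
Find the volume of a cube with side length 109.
Volume = s³
Volume = 109³
Volume = 1295029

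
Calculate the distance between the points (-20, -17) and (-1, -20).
Using the distance formula: d = sqrt((x₂-x₁)² + (y₂-y₁)²)
dx = (-1) - (-20) = 19
dy = (-20) - (-17) = -3
d = sqrt(19² + (-3)²) = sqrt(361 + 9) = sqrt(370) = 19.24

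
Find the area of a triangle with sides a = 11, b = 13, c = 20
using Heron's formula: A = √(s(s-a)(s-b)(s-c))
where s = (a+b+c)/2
s = (11+13+20)/2 = 22
A = √(22·11·9·2) = √4356 = 66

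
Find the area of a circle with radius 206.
Area = pi * r²
Area = pi * 206²
Area = pi * 42436
Area = 133316.63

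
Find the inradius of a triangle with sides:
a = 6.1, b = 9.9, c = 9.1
s = (a+b+c)/2 = (6.1+9.9+9.1)/2 = 12.55
Area = √(s(s-a)(s-b)(s-c)) = √(12.55·6.45·2.65·3.45) = 27.2041
r = Area/s = 27.2041/12.55 = 2.168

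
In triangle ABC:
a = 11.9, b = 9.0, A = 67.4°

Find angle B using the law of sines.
sin(B)/b = sin(A)/a
sin(B) = b·sin(A)/a = 9.0·sin(67.4°)/11.9 = 0.698226
B = arcsin(0.698226) = 44.28°  (b ≤ a, so B ≤ A and the acute solution is unique)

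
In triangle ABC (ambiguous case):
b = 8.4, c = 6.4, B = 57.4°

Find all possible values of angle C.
sin(C)/c = sin(B)/b  →  sin(C) = c·sin(B)/b = 6.4·sin(57.4°)/8.4 = 0.641868
C₁ = arcsin(0.641868) = 39.93°,  C₂ = 180° - C₁ = 140.07°
Check C₂: A = 180° - 57.4° - 140.07° = -17.47° ≤ 0, rejected
C = 39.93° (one solution)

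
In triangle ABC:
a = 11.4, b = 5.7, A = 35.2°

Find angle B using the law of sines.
sin(B)/b = sin(A)/a
sin(B) = b·sin(A)/a = 5.7·sin(35.2°)/11.4 = 0.288216
B = arcsin(0.288216) = 16.75°  (b ≤ a, so B ≤ A and the acute solution is unique)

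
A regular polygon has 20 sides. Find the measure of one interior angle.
Interior angle of a regular n-gon = (n-2)*180/n
Interior angle = (20-2)*180/20
Interior angle = 18*180/20
Interior angle = 3240/20
Interior angle = 162 degrees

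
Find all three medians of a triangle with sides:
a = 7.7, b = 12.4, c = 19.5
Using m_x = ½√(2y² + 2z² - x²):
m_a = ½√(2·12.4² + 2·19.5² - 7.7²) = ½√1008.73 = 15.88
m_b = ½√(2·7.7² + 2·19.5² - 12.4²) = ½√725.32 = 13.47
m_c = ½√(2·7.7² + 2·12.4² - 19.5²) = ½√45.85 = 3.386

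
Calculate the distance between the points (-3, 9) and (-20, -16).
Using the distance formula: d = sqrt((x₂-x₁)² + (y₂-y₁)²)
dx = (-20) - (-3) = -17
dy = (-16) - 9 = -25
d = sqrt((-17)² + (-25)²) = sqrt(289 + 625) = sqrt(914) = 30.23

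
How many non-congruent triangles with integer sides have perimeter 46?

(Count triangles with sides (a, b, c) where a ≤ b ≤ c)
With a ≤ b ≤ c and a + b + c = 46, the triangle inequality a + b > c gives c < 46/2, so c ≤ 22.
Iterate a from 1 to ⌊p/3⌋ = 15; for each a, b ranges from a to ⌊(p−a)/2⌋ with c = p − a − b, keeping only c ≥ b.
Triples: (2, 22, 22), (3, 21, 22), (4, 20, 22), …
Count = 44 triangles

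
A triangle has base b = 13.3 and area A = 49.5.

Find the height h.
A = ½bh  →  h = 2A/b
h = 2·49.5/13.3 = 7.444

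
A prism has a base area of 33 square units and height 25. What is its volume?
Volume = base area * height
Volume = 33 * 25
Volume = 825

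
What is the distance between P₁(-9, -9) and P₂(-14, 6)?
Using the distance formula: d = sqrt((x₂-x₁)² + (y₂-y₁)²)
dx = (-14) - (-9) = -5
dy = 6 - (-9) = 15
d = sqrt((-5)² + 15²) = sqrt(25 + 225) = sqrt(250) = 15.81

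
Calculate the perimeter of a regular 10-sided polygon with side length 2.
Perimeter = number of sides * side length
Perimeter = 10 * 2
Perimeter = 20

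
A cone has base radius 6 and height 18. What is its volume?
Volume = (1/3) * pi * r² * h
Volume = (1/3) * pi * 6² * 18
Volume = (1/3) * pi * 36 * 18
Volume = (1/3) * pi * 648
Volume = 678.58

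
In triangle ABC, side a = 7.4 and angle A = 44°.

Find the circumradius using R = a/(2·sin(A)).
R = a/(2·sin(A)) = 7.4/(2·sin(44°))
R = 7.4/(2·0.694658) = 7.4/1.389317 = 5.326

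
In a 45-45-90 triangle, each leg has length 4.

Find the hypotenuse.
Hypotenuse = 4√2 = 5.657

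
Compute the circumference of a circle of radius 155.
Circumference = 2 * pi * r
Circumference = 2 * pi * 155
Circumference = 973.89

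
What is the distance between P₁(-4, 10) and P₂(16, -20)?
Using the distance formula: d = sqrt((x₂-x₁)² + (y₂-y₁)²)
dx = 16 - (-4) = 20
dy = (-20) - 10 = -30
d = sqrt(20² + (-30)²) = sqrt(400 + 900) = sqrt(1300) = 36.06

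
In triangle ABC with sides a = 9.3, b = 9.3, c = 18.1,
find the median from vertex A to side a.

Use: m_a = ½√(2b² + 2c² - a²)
m_a = ½√(2·9.3² + 2·18.1² - 9.3²)
m_a = ½√(172.98 + 655.22 - 86.49) = ½√741.71 = 13.62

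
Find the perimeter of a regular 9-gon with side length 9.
Perimeter = number of sides * side length
Perimeter = 9 * 9
Perimeter = 81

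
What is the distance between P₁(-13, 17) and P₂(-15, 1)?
Using the distance formula: d = sqrt((x₂-x₁)² + (y₂-y₁)²)
dx = (-15) - (-13) = -2
dy = 1 - 17 = -16
d = sqrt((-2)² + (-16)²) = sqrt(4 + 256) = sqrt(260) = 16.12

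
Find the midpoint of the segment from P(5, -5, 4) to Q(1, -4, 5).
Midpoint = ((5+1)/2, (-5-4)/2, (4+5)/2) = (3, -4.5, 4.5)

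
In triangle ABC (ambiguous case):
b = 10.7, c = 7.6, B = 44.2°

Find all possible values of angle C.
sin(C)/c = sin(B)/b  →  sin(C) = c·sin(B)/b = 7.6·sin(44.2°)/10.7 = 0.495183
C₁ = arcsin(0.495183) = 29.68°,  C₂ = 180° - C₁ = 150.32°
Check C₂: A = 180° - 44.2° - 150.32° = -14.52° ≤ 0, rejected
C = 29.68° (one solution)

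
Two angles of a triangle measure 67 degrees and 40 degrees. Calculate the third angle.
Sum of angles in a triangle = 180 degrees
Third angle = 180 - 67 - 40
Third angle = 73 degrees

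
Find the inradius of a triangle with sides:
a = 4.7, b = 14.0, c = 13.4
s = (a+b+c)/2 = (4.7+14.0+13.4)/2 = 16.05
Area = √(s(s-a)(s-b)(s-c)) = √(16.05·11.35·2.05·2.65) = 31.4583
r = Area/s = 31.4583/16.05 = 1.96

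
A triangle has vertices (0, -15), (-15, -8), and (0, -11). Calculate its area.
Using the coordinate formula: Area = (1/2)|x₁(y₂-y₃) + x₂(y₃-y₁) + x₃(y₁-y₂)|
Area = (1/2)|0((-8)-(-11)) + (-15)((-11)-(-15)) + 0((-15)-(-8))|
Area = (1/2)|0*3 + (-15)*4 + 0*(-7)|
Area = (1/2)|0 + (-60) + 0|
Area = (1/2)*60 = 30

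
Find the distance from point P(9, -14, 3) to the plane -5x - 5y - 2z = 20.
d = |(-5)(9) + (-5)(-14) + (-2)(3) - (20)| / √((-5)² + (-5)² + (-2)²) = 1/√54 = 0.1361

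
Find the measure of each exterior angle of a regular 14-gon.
Exterior angle of a regular n-gon = 360/n
Exterior angle = 360/14
Exterior angle = 25.71 degrees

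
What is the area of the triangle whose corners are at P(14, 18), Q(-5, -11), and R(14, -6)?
Using the coordinate formula: Area = (1/2)|x₁(y₂-y₃) + x₂(y₃-y₁) + x₃(y₁-y₂)|
Area = (1/2)|14((-11)-(-6)) + (-5)((-6)-18) + 14(18-(-11))|
Area = (1/2)|14*(-5) + (-5)*(-24) + 14*29|
Area = (1/2)|(-70) + 120 + 406|
Area = (1/2)*456 = 228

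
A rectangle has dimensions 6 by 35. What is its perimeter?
Perimeter = 2 * (length + width)
Perimeter = 2 * (6 + 35)
Perimeter = 2 * 41
Perimeter = 82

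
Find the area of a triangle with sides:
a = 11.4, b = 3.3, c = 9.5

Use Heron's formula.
s = (a+b+c)/2 = (11.4+3.3+9.5)/2 = 12.1
A = √(s(s-a)(s-b)(s-c)) = √(12.1·0.7·8.8·2.6)
A = √193.794 = 13.92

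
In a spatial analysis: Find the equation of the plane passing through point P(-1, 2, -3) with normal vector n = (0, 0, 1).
d = n·P = (0)(-1) + (0)(2) + (1)(-3) = -3
Plane: z = -3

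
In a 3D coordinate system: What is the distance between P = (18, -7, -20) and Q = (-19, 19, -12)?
d = √[(-37)² + (26)² + (8)²] = √2109 = 45.92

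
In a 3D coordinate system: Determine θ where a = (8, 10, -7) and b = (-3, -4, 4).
a·b = -92, |a|² = 213, |b|² = 41
cos θ = -92/√8733 ≈ -0.9845
θ ≈ 169.9°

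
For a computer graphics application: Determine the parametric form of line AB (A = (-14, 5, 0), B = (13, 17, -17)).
Direction vector d = B - A = (27, 12, -17)
x = -14 + 27t, y = 5 + 12t, z = 0 - 17t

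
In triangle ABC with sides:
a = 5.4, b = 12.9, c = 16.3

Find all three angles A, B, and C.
By the law of cosines:
cos(A) = (b² + c² - a²)/(2bc) = 0.958149  →  A = 16.63°
cos(B) = (a² + c² - b²)/(2ac) = 0.729607  →  B = 43.15°
cos(C) = (a² + b² - c²)/(2ab) = -0.503302  →  C = 120.2°
Check: A + B + C = 180.0° ✓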